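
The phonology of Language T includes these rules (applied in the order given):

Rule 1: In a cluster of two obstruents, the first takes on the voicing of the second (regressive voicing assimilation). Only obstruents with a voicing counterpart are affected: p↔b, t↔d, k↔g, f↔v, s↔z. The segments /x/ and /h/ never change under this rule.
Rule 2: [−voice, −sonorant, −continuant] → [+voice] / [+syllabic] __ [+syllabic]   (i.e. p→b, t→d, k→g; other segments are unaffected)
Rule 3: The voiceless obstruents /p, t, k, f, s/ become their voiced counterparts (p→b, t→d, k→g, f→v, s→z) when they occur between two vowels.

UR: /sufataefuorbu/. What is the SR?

Rule 1 (regressive voicing assimilation): no segment meets the environment; /sufataefuorbu/ is unchanged.
Rule 2 (intervocalic voicing): /t/ is a voiceless stop between vowels /a/ and /a/, so it voices to [d]. /sufataefuorbu/ → sufadaefuorbu.
Rule 3 (intervocalic voicing): /f/ is a voiceless obstruent between vowels /u/ and /a/, so it voices to [v]. /f/ is a voiceless obstruent between vowels /e/ and /u/, so it voices to [v]. /sufadaefuorbu/ → suvadaevuorbu.

suvadaevuorbu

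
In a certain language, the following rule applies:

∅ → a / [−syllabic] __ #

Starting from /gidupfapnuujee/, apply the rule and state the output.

gidupfapnuujee

No segment of /gidupfapnuujee/ meets the structural description of the rule, so the form surfaces unchanged.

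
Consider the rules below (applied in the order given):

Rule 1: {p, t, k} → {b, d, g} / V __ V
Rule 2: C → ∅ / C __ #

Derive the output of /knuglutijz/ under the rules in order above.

knugludij

Rule 1 (intervocalic voicing): /t/ is a voiceless stop between vowels /u/ and /i/, so it voices to [d]. /knuglutijz/ → knugludijz.
Rule 2 (final cluster simplification): /z/ is the second consonant of a word-final cluster /jz/, so it deletes. /knugludijz/ → knugludij.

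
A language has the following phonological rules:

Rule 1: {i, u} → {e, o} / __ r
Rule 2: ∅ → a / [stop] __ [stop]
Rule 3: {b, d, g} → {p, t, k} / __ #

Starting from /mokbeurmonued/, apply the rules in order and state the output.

Rule 1 (pre-rhotic lowering): /u/ is a high vowel immediately before /r/, so it lowers to [o]. /mokbeurmonued/ → mokbeormonued.
Rule 2 (stop-cluster a-epenthesis): /k/ and /b/ form a stop–stop cluster, so [a] is inserted between them. /mokbeormonued/ → mokabeormonued.
Rule 3 (final devoicing): /d/ is a voiced stop in word-final position, so it devoices to [t]. /mokabeormonued/ → mokabeormonuet.

mokabeormonuet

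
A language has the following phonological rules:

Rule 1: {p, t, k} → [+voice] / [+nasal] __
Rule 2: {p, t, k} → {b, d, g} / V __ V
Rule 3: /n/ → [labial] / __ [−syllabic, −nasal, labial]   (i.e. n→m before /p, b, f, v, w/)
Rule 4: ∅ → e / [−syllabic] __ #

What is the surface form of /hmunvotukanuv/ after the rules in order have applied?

hmumvoduganuve

Rule 1 (post-nasal voicing): no segment meets the environment; /hmunvotukanuv/ is unchanged.
Rule 2 (intervocalic voicing): /t/ is a voiceless stop between vowels /o/ and /u/, so it voices to [d]. /k/ is a voiceless stop between vowels /u/ and /a/, so it voices to [g]. /hmunvotukanuv/ → hmunvoduganuv.
Rule 3 (nasal place assimilation): /n/ precedes the labial consonant /v/, so it assimilates in place to [m]. /hmunvoduganuv/ → hmumvoduganuv.
Rule 4 (final e-epenthesis): the form ends in the consonant /v/, so [e] is inserted word-finally. /hmumvoduganuv/ → hmumvoduganuve.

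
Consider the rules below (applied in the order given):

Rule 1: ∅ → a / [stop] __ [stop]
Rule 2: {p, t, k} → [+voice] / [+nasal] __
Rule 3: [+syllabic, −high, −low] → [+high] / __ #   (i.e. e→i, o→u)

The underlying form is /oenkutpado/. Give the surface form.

Rule 1 (stop-cluster a-epenthesis): /t/ and /p/ form a stop–stop cluster, so [a] is inserted between them. /oenkutpado/ → oenkutapado.
Rule 2 (post-nasal voicing): /k/ is a voiceless stop immediately after the nasal /n/, so it voices to [g]. /oenkutapado/ → oengutapado.
Rule 3 (final vowel raising): /o/ is a mid vowel in word-final position, so it raises to [u]. /oengutapado/ → oengutapadu.

oengutapadu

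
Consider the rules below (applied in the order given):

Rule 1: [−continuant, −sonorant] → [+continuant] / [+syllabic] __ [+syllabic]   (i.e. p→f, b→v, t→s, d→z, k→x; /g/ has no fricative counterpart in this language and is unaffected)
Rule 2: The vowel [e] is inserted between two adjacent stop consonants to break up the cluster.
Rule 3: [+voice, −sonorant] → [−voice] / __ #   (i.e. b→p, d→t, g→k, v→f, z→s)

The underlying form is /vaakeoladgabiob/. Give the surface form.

Rule 1 (intervocalic spirantization): /k/ is a stop between vowels /a/ and /e/, so it spirantizes to the fricative [x]. /b/ is a stop between vowels /a/ and /i/, so it spirantizes to the fricative [v]. /vaakeoladgabiob/ → vaaxeoladgaviob.
Rule 2 (stop-cluster e-epenthesis): /d/ and /g/ form a stop–stop cluster, so [e] is inserted between them. /vaaxeoladgaviob/ → vaaxeoladegaviob.
Rule 3 (final devoicing): /b/ is a voiced obstruent in word-final position, so it devoices to [p]. /vaaxeoladegaviob/ → vaaxeoladegaviop.

vaaxeoladegaviop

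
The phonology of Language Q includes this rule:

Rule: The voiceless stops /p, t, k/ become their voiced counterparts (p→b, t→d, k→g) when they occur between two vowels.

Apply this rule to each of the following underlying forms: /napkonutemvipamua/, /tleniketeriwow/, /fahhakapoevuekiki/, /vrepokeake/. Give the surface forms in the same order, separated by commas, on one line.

napkonudemvibamua, tlenigederiwow, fahhagaboevuegigi, vrebogeage

/napkonutemvipamua/: /t/ is a voiceless stop between vowels /u/ and /e/, so it voices to [d]. /p/ is a voiceless stop between vowels /i/ and /a/, so it voices to [b]. → [napkonudemvibamua].
/tleniketeriwow/: /k/ is a voiceless stop between vowels /i/ and /e/, so it voices to [g]. /t/ is a voiceless stop between vowels /e/ and /e/, so it voices to [d]. → [tlenigederiwow].
/fahhakapoevuekiki/: /k/ is a voiceless stop between vowels /a/ and /a/, so it voices to [g]. /p/ is a voiceless stop between vowels /a/ and /o/, so it voices to [b]. /k/ is a voiceless stop between vowels /e/ and /i/, so it voices to [g]. /k/ is a voiceless stop between vowels /i/ and /i/, so it voices to [g]. → [fahhagaboevuegigi].
/vrepokeake/: /p/ is a voiceless stop between vowels /e/ and /o/, so it voices to [b]. /k/ is a voiceless stop between vowels /o/ and /e/, so it voices to [g]. /k/ is a voiceless stop between vowels /a/ and /e/, so it voices to [g]. → [vrebogeage].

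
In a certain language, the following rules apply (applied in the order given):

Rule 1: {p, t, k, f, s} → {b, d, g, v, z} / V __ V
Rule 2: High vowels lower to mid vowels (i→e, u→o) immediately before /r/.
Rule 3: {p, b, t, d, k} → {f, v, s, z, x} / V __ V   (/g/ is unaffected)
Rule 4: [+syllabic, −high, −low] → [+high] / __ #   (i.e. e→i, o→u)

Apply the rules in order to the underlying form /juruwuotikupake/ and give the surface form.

joruwuoziguvagi

Rule 1 (intervocalic voicing): /t/ is a voiceless obstruent between vowels /o/ and /i/, so it voices to [d]. /k/ is a voiceless obstruent between vowels /i/ and /u/, so it voices to [g]. /p/ is a voiceless obstruent between vowels /u/ and /a/, so it voices to [b]. /k/ is a voiceless obstruent between vowels /a/ and /e/, so it voices to [g]. /juruwuotikupake/ → juruwuodigubage.
Rule 2 (pre-rhotic lowering): /u/ is a high vowel immediately before /r/, so it lowers to [o]. /juruwuodigubage/ → joruwuodigubage.
Rule 3 (intervocalic spirantization): /d/ is a stop between vowels /o/ and /i/, so it spirantizes to the fricative [z]. /b/ is a stop between vowels /u/ and /a/, so it spirantizes to the fricative [v]. /joruwuodigubage/ → joruwuoziguvage.
Rule 4 (final vowel raising): /e/ is a mid vowel in word-final position, so it raises to [i]. /joruwuoziguvage/ → joruwuoziguvagi.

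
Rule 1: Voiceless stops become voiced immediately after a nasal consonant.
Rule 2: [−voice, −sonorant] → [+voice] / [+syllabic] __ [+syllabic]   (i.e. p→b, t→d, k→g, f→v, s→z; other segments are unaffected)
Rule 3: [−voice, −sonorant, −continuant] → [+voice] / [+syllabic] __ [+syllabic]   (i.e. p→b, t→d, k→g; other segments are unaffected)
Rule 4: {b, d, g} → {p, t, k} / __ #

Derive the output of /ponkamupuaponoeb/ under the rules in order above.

pongamubuabonoep

Rule 1 (post-nasal voicing): /k/ is a voiceless stop immediately after the nasal /n/, so it voices to [g]. /ponkamupuaponoeb/ → pongamupuaponoeb.
Rule 2 (intervocalic voicing): /p/ is a voiceless obstruent between vowels /u/ and /u/, so it voices to [b]. /p/ is a voiceless obstruent between vowels /a/ and /o/, so it voices to [b]. /pongamupuaponoeb/ → pongamubuabonoeb.
Rule 3 (intervocalic voicing): no segment meets the environment; /pongamubuabonoeb/ is unchanged.
Rule 4 (final devoicing): /b/ is a voiced stop in word-final position, so it devoices to [p]. /pongamubuabonoeb/ → pongamubuabonoep.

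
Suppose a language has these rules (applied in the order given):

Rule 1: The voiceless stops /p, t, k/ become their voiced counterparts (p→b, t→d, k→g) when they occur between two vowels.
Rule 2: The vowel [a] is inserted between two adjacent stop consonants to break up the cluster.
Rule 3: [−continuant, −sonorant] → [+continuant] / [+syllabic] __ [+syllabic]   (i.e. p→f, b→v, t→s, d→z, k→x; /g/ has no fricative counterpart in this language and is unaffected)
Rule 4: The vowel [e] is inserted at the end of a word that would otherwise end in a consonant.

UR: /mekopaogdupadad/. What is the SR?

megovaogazuvazade

Rule 1 (intervocalic voicing): /k/ is a voiceless stop between vowels /e/ and /o/, so it voices to [g]. /p/ is a voiceless stop between vowels /o/ and /a/, so it voices to [b]. /p/ is a voiceless stop between vowels /u/ and /a/, so it voices to [b]. /mekopaogdupadad/ → megobaogdubadad.
Rule 2 (stop-cluster a-epenthesis): /g/ and /d/ form a stop–stop cluster, so [a] is inserted between them. /megobaogdubadad/ → megobaogadubadad.
Rule 3 (intervocalic spirantization): /b/ is a stop between vowels /o/ and /a/, so it spirantizes to the fricative [v]. /d/ is a stop between vowels /a/ and /u/, so it spirantizes to the fricative [z]. /b/ is a stop between vowels /u/ and /a/, so it spirantizes to the fricative [v]. /d/ is a stop between vowels /a/ and /a/, so it spirantizes to the fricative [z]. /megobaogadubadad/ → megovaogazuvazad.
Rule 4 (final e-epenthesis): the form ends in the consonant /d/, so [e] is inserted word-finally. /megovaogazuvazad/ → megovaogazuvazade.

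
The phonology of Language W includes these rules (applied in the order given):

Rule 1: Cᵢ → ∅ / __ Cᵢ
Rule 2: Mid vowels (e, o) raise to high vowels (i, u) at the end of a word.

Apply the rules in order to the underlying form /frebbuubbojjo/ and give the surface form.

Rule 1 (degemination): /bb/ is a geminate; the first /b/ deletes. /bb/ is a geminate; the first /b/ deletes. /jj/ is a geminate; the first /j/ deletes. /frebbuubbojjo/ → frebuubojo.
Rule 2 (final vowel raising): /o/ is a mid vowel in word-final position, so it raises to [u]. /frebuubojo/ → frebuuboju.

frebuuboju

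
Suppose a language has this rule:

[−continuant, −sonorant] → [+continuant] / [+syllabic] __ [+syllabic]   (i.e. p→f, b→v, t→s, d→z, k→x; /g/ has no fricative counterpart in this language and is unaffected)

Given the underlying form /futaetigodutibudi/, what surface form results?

/t/ is a stop between vowels /u/ and /a/, so it spirantizes to the fricative [s].
/t/ is a stop between vowels /e/ and /i/, so it spirantizes to the fricative [s].
/d/ is a stop between vowels /o/ and /u/, so it spirantizes to the fricative [z].
/t/ is a stop between vowels /u/ and /i/, so it spirantizes to the fricative [s].
/b/ is a stop between vowels /i/ and /u/, so it spirantizes to the fricative [v].
/d/ is a stop between vowels /u/ and /i/, so it spirantizes to the fricative [z].
Surface form: [fusaesigozusivuzi].

fusaesigozusivuzi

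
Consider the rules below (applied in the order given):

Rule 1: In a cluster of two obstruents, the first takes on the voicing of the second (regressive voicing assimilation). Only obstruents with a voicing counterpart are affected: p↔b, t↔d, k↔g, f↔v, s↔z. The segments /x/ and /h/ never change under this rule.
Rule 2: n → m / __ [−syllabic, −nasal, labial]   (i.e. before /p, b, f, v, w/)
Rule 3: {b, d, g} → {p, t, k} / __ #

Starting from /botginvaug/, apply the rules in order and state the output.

Rule 1 (regressive voicing assimilation): /t/ precedes the voiced obstruent /g/, so it voices to [d] by assimilation. /botginvaug/ → bodginvaug.
Rule 2 (nasal place assimilation): /n/ precedes the labial consonant /v/, so it assimilates in place to [m]. /bodginvaug/ → bodgimvaug.
Rule 3 (final devoicing): /g/ is a voiced stop in word-final position, so it devoices to [k]. /bodgimvaug/ → bodgimvauk.

bodgimvauk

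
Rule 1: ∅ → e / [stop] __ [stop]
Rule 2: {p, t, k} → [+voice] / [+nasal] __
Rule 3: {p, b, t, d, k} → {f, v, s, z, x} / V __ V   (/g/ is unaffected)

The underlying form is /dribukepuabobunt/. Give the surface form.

drivuxefuavovund

Rule 1 (stop-cluster e-epenthesis): no segment meets the environment; /dribukepuabobunt/ is unchanged.
Rule 2 (post-nasal voicing): /t/ is a voiceless stop immediately after the nasal /n/, so it voices to [d]. /dribukepuabobunt/ → dribukepuabobund.
Rule 3 (intervocalic spirantization): /b/ is a stop between vowels /i/ and /u/, so it spirantizes to the fricative [v]. /k/ is a stop between vowels /u/ and /e/, so it spirantizes to the fricative [x]. /p/ is a stop between vowels /e/ and /u/, so it spirantizes to the fricative [f]. /b/ is a stop between vowels /a/ and /o/, so it spirantizes to the fricative [v]. /b/ is a stop between vowels /o/ and /u/, so it spirantizes to the fricative [v]. /dribukepuabobund/ → drivuxefuavovund.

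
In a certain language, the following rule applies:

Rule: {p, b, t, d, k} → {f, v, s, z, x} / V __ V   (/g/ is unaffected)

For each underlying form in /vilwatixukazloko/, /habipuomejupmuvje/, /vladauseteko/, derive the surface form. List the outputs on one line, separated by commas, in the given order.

/vilwatixukazloko/: /t/ is a stop between vowels /a/ and /i/, so it spirantizes to the fricative [s]. /k/ is a stop between vowels /u/ and /a/, so it spirantizes to the fricative [x]. /k/ is a stop between vowels /o/ and /o/, so it spirantizes to the fricative [x]. → [vilwasixuxazloxo].
/habipuomejupmuvje/: /b/ is a stop between vowels /a/ and /i/, so it spirantizes to the fricative [v]. /p/ is a stop between vowels /i/ and /u/, so it spirantizes to the fricative [f]. → [havifuomejupmuvje].
/vladauseteko/: /d/ is a stop between vowels /a/ and /a/, so it spirantizes to the fricative [z]. /t/ is a stop between vowels /e/ and /e/, so it spirantizes to the fricative [s]. /k/ is a stop between vowels /e/ and /o/, so it spirantizes to the fricative [x]. → [vlazausesexo].

vilwasixuxazloxo, havifuomejupmuvje, vlazausesexo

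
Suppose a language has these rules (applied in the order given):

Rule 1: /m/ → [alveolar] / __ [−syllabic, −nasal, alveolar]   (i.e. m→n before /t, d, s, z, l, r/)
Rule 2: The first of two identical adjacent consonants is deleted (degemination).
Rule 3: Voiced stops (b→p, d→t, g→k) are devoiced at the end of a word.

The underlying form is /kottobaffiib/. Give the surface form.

Rule 1 (nasal place assimilation): no segment meets the environment; /kottobaffiib/ is unchanged.
Rule 2 (degemination): /tt/ is a geminate; the first /t/ deletes. /ff/ is a geminate; the first /f/ deletes. /kottobaffiib/ → kotobafiib.
Rule 3 (final devoicing): /b/ is a voiced stop in word-final position, so it devoices to [p]. /kotobafiib/ → kotobafiip.

kotobafiip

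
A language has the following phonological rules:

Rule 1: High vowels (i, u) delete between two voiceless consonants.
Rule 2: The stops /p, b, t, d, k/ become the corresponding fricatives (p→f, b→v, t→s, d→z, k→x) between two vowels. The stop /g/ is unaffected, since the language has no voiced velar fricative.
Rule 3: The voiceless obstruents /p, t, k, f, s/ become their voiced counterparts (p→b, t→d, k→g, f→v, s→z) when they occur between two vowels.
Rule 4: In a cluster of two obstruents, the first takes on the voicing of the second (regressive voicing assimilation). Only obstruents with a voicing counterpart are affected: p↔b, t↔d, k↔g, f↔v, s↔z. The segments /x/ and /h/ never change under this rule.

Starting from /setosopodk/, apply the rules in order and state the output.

sezozovotk

Rule 1 (high vowel syncope): no segment meets the environment; /setosopodk/ is unchanged.
Rule 2 (intervocalic spirantization): /t/ is a stop between vowels /e/ and /o/, so it spirantizes to the fricative [s]. /p/ is a stop between vowels /o/ and /o/, so it spirantizes to the fricative [f]. /setosopodk/ → sesosofodk.
Rule 3 (intervocalic voicing): /s/ is a voiceless obstruent between vowels /e/ and /o/, so it voices to [z]. /s/ is a voiceless obstruent between vowels /o/ and /o/, so it voices to [z]. /f/ is a voiceless obstruent between vowels /o/ and /o/, so it voices to [v]. /sesosofodk/ → sezozovodk.
Rule 4 (regressive voicing assimilation): /d/ precedes the voiceless obstruent /k/, so it devoices to [t] by assimilation. /sezozovodk/ → sezozovotk.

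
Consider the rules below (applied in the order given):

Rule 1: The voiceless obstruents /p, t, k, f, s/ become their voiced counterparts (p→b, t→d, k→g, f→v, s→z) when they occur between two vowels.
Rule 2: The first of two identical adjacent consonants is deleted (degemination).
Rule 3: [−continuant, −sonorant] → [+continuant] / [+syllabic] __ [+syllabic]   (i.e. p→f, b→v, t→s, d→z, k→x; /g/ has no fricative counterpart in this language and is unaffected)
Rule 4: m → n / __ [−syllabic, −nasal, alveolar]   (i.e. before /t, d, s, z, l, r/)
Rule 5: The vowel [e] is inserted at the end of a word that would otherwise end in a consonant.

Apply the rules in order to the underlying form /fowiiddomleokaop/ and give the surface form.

fowiizonleogaope

Rule 1 (intervocalic voicing): /k/ is a voiceless obstruent between vowels /o/ and /a/, so it voices to [g]. /fowiiddomleokaop/ → fowiiddomleogaop.
Rule 2 (degemination): /dd/ is a geminate; the first /d/ deletes. /fowiiddomleogaop/ → fowiidomleogaop.
Rule 3 (intervocalic spirantization): /d/ is a stop between vowels /i/ and /o/, so it spirantizes to the fricative [z]. /fowiidomleogaop/ → fowiizomleogaop.
Rule 4 (nasal place assimilation): /m/ precedes the alveolar consonant /l/, so it assimilates in place to [n]. /fowiizomleogaop/ → fowiizonleogaop.
Rule 5 (final e-epenthesis): the form ends in the consonant /p/, so [e] is inserted word-finally. /fowiizonleogaop/ → fowiizonleogaope.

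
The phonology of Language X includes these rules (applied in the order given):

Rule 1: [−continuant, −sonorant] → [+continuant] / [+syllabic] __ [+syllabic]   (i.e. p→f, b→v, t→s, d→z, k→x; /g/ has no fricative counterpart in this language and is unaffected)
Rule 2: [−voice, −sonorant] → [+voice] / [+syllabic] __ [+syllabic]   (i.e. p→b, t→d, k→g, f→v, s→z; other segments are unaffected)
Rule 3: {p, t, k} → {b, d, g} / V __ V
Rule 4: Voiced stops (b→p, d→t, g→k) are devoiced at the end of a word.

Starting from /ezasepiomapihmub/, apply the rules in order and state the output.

Rule 1 (intervocalic spirantization): /p/ is a stop between vowels /e/ and /i/, so it spirantizes to the fricative [f]. /p/ is a stop between vowels /a/ and /i/, so it spirantizes to the fricative [f]. /ezasepiomapihmub/ → ezasefiomafihmub.
Rule 2 (intervocalic voicing): /s/ is a voiceless obstruent between vowels /a/ and /e/, so it voices to [z]. /f/ is a voiceless obstruent between vowels /e/ and /i/, so it voices to [v]. /f/ is a voiceless obstruent between vowels /a/ and /i/, so it voices to [v]. /ezasefiomafihmub/ → ezazeviomavihmub.
Rule 3 (intervocalic voicing): no segment meets the environment; /ezazeviomavihmub/ is unchanged.
Rule 4 (final devoicing): /b/ is a voiced stop in word-final position, so it devoices to [p]. /ezazeviomavihmub/ → ezazeviomavihmup.

ezazeviomavihmup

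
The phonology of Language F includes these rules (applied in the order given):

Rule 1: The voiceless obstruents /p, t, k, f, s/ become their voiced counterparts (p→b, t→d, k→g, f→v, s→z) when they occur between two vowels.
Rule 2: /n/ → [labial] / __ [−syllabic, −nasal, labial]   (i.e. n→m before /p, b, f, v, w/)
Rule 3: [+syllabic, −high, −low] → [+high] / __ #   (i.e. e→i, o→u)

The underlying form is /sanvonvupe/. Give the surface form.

Rule 1 (intervocalic voicing): /p/ is a voiceless obstruent between vowels /u/ and /e/, so it voices to [b]. /sanvonvupe/ → sanvonvube.
Rule 2 (nasal place assimilation): /n/ precedes the labial consonant /v/, so it assimilates in place to [m]. /n/ precedes the labial consonant /v/, so it assimilates in place to [m]. /sanvonvube/ → samvomvube.
Rule 3 (final vowel raising): /e/ is a mid vowel in word-final position, so it raises to [i]. /samvomvube/ → samvomvubi.

samvomvubi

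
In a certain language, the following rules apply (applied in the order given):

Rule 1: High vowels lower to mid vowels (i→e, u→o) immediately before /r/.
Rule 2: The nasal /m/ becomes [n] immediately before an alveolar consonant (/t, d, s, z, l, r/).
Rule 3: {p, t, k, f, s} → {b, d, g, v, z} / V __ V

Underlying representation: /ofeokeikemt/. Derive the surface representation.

oveogeigent

Rule 1 (pre-rhotic lowering): no segment meets the environment; /ofeokeikemt/ is unchanged.
Rule 2 (nasal place assimilation): /m/ precedes the alveolar consonant /t/, so it assimilates in place to [n]. /ofeokeikemt/ → ofeokeikent.
Rule 3 (intervocalic voicing): /f/ is a voiceless obstruent between vowels /o/ and /e/, so it voices to [v]. /k/ is a voiceless obstruent between vowels /o/ and /e/, so it voices to [g]. /k/ is a voiceless obstruent between vowels /i/ and /e/, so it voices to [g]. /ofeokeikent/ → oveogeigent.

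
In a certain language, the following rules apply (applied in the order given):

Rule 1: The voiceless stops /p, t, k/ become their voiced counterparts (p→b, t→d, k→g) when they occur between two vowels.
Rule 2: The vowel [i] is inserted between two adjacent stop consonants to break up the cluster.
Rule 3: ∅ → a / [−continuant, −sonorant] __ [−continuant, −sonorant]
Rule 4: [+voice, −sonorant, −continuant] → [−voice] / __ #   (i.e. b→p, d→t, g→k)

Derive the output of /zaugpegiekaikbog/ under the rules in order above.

Rule 1 (intervocalic voicing): /k/ is a voiceless stop between vowels /e/ and /a/, so it voices to [g]. /zaugpegiekaikbog/ → zaugpegiegaikbog.
Rule 2 (stop-cluster i-epenthesis): /g/ and /p/ form a stop–stop cluster, so [i] is inserted between them. /k/ and /b/ form a stop–stop cluster, so [i] is inserted between them. /zaugpegiegaikbog/ → zaugipegiegaikibog.
Rule 3 (stop-cluster a-epenthesis): no segment meets the environment; /zaugipegiegaikibog/ is unchanged.
Rule 4 (final devoicing): /g/ is a voiced stop in word-final position, so it devoices to [k]. /zaugipegiegaikibog/ → zaugipegiegaikibok.

zaugipegiegaikibok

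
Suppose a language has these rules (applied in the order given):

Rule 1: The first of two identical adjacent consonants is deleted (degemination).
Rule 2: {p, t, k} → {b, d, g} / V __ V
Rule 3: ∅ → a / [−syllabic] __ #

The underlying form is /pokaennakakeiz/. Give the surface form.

pogaenagageiza

Rule 1 (degemination): /nn/ is a geminate; the first /n/ deletes. /pokaennakakeiz/ → pokaenakakeiz.
Rule 2 (intervocalic voicing): /k/ is a voiceless stop between vowels /o/ and /a/, so it voices to [g]. /k/ is a voiceless stop between vowels /a/ and /a/, so it voices to [g]. /k/ is a voiceless stop between vowels /a/ and /e/, so it voices to [g]. /pokaenakakeiz/ → pogaenagageiz.
Rule 3 (final a-epenthesis): the form ends in the consonant /z/, so [a] is inserted word-finally. /pogaenagageiz/ → pogaenagageiza.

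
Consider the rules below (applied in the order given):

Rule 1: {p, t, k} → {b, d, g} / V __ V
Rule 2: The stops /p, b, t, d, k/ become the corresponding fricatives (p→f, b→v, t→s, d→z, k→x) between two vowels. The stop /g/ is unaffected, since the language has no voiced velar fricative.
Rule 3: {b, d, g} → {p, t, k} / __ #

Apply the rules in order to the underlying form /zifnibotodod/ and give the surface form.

Rule 1 (intervocalic voicing): /t/ is a voiceless stop between vowels /o/ and /o/, so it voices to [d]. /zifnibotodod/ → zifnibododod.
Rule 2 (intervocalic spirantization): /b/ is a stop between vowels /i/ and /o/, so it spirantizes to the fricative [v]. /d/ is a stop between vowels /o/ and /o/, so it spirantizes to the fricative [z]. /d/ is a stop between vowels /o/ and /o/, so it spirantizes to the fricative [z]. /zifnibododod/ → zifnivozozod.
Rule 3 (final devoicing): /d/ is a voiced stop in word-final position, so it devoices to [t]. /zifnivozozod/ → zifnivozozot.

zifnivozozot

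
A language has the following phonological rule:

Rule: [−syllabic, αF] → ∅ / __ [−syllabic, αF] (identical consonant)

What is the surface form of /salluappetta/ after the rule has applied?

/ll/ is a geminate; the first /l/ deletes.
/pp/ is a geminate; the first /p/ deletes.
/tt/ is a geminate; the first /t/ deletes.
Surface form: [saluapeta].

saluapeta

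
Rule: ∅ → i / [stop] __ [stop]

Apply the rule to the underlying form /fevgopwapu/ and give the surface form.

fevgopwapu

No segment of /fevgopwapu/ meets the structural description of the rule, so the form surfaces unchanged.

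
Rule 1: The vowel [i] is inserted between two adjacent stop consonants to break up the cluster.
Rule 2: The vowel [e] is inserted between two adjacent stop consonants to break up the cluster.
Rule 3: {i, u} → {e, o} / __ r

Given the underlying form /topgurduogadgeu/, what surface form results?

Rule 1 (stop-cluster i-epenthesis): /p/ and /g/ form a stop–stop cluster, so [i] is inserted between them. /d/ and /g/ form a stop–stop cluster, so [i] is inserted between them. /topgurduogadgeu/ → topigurduogadigeu.
Rule 2 (stop-cluster e-epenthesis): no segment meets the environment; /topigurduogadigeu/ is unchanged.
Rule 3 (pre-rhotic lowering): /u/ is a high vowel immediately before /r/, so it lowers to [o]. /topigurduogadigeu/ → topigorduogadigeu.

topigorduogadigeu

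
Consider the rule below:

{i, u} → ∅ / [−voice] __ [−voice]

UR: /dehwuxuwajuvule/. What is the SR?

dehwuxuwajuvule

No segment of /dehwuxuwajuvule/ meets the structural description of the rule, so the form surfaces unchanged.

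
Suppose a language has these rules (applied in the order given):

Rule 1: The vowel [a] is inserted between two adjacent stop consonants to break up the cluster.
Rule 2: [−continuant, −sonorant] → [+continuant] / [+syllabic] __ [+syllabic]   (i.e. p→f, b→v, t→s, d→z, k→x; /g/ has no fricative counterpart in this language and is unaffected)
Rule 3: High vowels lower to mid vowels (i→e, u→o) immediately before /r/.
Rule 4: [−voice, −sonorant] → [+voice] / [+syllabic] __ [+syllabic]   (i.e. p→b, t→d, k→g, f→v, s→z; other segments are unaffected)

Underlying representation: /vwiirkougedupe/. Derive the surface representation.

Rule 1 (stop-cluster a-epenthesis): no segment meets the environment; /vwiirkougedupe/ is unchanged.
Rule 2 (intervocalic spirantization): /d/ is a stop between vowels /e/ and /u/, so it spirantizes to the fricative [z]. /p/ is a stop between vowels /u/ and /e/, so it spirantizes to the fricative [f]. /vwiirkougedupe/ → vwiirkougezufe.
Rule 3 (pre-rhotic lowering): /i/ is a high vowel immediately before /r/, so it lowers to [e]. /vwiirkougezufe/ → vwierkougezufe.
Rule 4 (intervocalic voicing): /f/ is a voiceless obstruent between vowels /u/ and /e/, so it voices to [v]. /vwierkougezufe/ → vwierkougezuve.

vwierkougezuve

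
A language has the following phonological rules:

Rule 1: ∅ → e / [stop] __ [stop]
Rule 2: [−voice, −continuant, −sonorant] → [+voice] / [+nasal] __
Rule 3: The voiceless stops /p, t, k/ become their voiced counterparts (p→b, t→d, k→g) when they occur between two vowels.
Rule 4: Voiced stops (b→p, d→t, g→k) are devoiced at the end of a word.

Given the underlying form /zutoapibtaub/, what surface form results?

Rule 1 (stop-cluster e-epenthesis): /b/ and /t/ form a stop–stop cluster, so [e] is inserted between them. /zutoapibtaub/ → zutoapibetaub.
Rule 2 (post-nasal voicing): no segment meets the environment; /zutoapibetaub/ is unchanged.
Rule 3 (intervocalic voicing): /t/ is a voiceless stop between vowels /u/ and /o/, so it voices to [d]. /p/ is a voiceless stop between vowels /a/ and /i/, so it voices to [b]. /t/ is a voiceless stop between vowels /e/ and /a/, so it voices to [d]. /zutoapibetaub/ → zudoabibedaub.
Rule 4 (final devoicing): /b/ is a voiced stop in word-final position, so it devoices to [p]. /zudoabibedaub/ → zudoabibedaup.

zudoabibedaup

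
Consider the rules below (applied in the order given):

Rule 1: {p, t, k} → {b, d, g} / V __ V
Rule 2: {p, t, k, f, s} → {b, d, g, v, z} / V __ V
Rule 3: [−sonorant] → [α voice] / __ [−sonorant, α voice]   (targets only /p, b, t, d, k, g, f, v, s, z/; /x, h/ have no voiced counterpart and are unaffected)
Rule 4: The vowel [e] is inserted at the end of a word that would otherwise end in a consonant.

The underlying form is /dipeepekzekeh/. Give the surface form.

Rule 1 (intervocalic voicing): /p/ is a voiceless stop between vowels /i/ and /e/, so it voices to [b]. /p/ is a voiceless stop between vowels /e/ and /e/, so it voices to [b]. /k/ is a voiceless stop between vowels /e/ and /e/, so it voices to [g]. /dipeepekzekeh/ → dibeebekzegeh.
Rule 2 (intervocalic voicing): no segment meets the environment; /dibeebekzegeh/ is unchanged.
Rule 3 (regressive voicing assimilation): /k/ precedes the voiced obstruent /z/, so it voices to [g] by assimilation. /dibeebekzegeh/ → dibeebegzegeh.
Rule 4 (final e-epenthesis): the form ends in the consonant /h/, so [e] is inserted word-finally. /dibeebegzegeh/ → dibeebegzegehe.

dibeebegzegehe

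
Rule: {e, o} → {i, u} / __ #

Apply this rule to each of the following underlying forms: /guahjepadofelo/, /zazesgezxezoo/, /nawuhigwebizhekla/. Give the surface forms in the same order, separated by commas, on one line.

/guahjepadofelo/: /o/ is a mid vowel in word-final position, so it raises to [u]. → [guahjepadofelu].
/zazesgezxezoo/: /o/ is a mid vowel in word-final position, so it raises to [u]. → [zazesgezxezou].
/nawuhigwebizhekla/: the rule's environment is not met; surfaces unchanged as [nawuhigwebizhekla].

guahjepadofelu, zazesgezxezou, nawuhigwebizhekla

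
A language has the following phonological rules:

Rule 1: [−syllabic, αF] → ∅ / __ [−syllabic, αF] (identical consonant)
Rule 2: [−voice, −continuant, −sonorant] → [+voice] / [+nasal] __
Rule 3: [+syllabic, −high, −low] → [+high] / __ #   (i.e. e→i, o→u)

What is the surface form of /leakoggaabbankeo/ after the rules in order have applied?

Rule 1 (degemination): /gg/ is a geminate; the first /g/ deletes. /bb/ is a geminate; the first /b/ deletes. /leakoggaabbankeo/ → leakogaabankeo.
Rule 2 (post-nasal voicing): /k/ is a voiceless stop immediately after the nasal /n/, so it voices to [g]. /leakogaabankeo/ → leakogaabangeo.
Rule 3 (final vowel raising): /o/ is a mid vowel in word-final position, so it raises to [u]. /leakogaabangeo/ → leakogaabangeu.

leakogaabangeu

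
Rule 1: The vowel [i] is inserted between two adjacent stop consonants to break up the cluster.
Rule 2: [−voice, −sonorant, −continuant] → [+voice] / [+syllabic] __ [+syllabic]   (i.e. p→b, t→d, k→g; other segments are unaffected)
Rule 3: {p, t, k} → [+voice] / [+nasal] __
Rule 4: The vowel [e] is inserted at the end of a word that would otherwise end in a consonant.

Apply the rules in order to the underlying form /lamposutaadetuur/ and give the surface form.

Rule 1 (stop-cluster i-epenthesis): no segment meets the environment; /lamposutaadetuur/ is unchanged.
Rule 2 (intervocalic voicing): /t/ is a voiceless stop between vowels /u/ and /a/, so it voices to [d]. /t/ is a voiceless stop between vowels /e/ and /u/, so it voices to [d]. /lamposutaadetuur/ → lamposudaadeduur.
Rule 3 (post-nasal voicing): /p/ is a voiceless stop immediately after the nasal /m/, so it voices to [b]. /lamposudaadeduur/ → lambosudaadeduur.
Rule 4 (final e-epenthesis): the form ends in the consonant /r/, so [e] is inserted word-finally. /lambosudaadeduur/ → lambosudaadeduure.

lambosudaadeduure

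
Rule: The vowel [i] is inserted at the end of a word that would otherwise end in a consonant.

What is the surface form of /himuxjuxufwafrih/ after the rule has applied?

the form ends in the consonant /h/, so [i] is inserted word-finally.
Surface form: [himuxjuxufwafrihi].

himuxjuxufwafrihi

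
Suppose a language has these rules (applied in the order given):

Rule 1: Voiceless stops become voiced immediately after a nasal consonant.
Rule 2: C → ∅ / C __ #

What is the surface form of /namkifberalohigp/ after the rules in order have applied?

namgifberalohig

Rule 1 (post-nasal voicing): /k/ is a voiceless stop immediately after the nasal /m/, so it voices to [g]. /namkifberalohigp/ → namgifberalohigp.
Rule 2 (final cluster simplification): /p/ is the second consonant of a word-final cluster /gp/, so it deletes. /namgifberalohigp/ → namgifberalohig.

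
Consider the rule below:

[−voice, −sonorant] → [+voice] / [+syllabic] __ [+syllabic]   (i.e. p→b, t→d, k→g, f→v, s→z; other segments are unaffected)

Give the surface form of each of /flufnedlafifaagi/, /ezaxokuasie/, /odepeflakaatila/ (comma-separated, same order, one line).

flufnedlavivaagi, ezaxoguazie, odebeflagaadila

/flufnedlafifaagi/: /f/ is a voiceless obstruent between vowels /a/ and /i/, so it voices to [v]. /f/ is a voiceless obstruent between vowels /i/ and /a/, so it voices to [v]. → [flufnedlavivaagi].
/ezaxokuasie/: /k/ is a voiceless obstruent between vowels /o/ and /u/, so it voices to [g]. /s/ is a voiceless obstruent between vowels /a/ and /i/, so it voices to [z]. → [ezaxoguazie].
/odepeflakaatila/: /p/ is a voiceless obstruent between vowels /e/ and /e/, so it voices to [b]. /k/ is a voiceless obstruent between vowels /a/ and /a/, so it voices to [g]. /t/ is a voiceless obstruent between vowels /a/ and /i/, so it voices to [d]. → [odebeflagaadila].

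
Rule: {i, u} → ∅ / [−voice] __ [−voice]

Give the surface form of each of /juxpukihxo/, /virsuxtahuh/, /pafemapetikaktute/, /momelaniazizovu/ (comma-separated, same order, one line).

juxpkhxo, virsxtahh, pafemapetkaktte, momelaniazizovu

/juxpukihxo/: /u/ is a high vowel flanked by voiceless consonants /p/ and /k/, so it deletes. /i/ is a high vowel flanked by voiceless consonants /k/ and /h/, so it deletes. → [juxpkhxo].
/virsuxtahuh/: /u/ is a high vowel flanked by voiceless consonants /s/ and /x/, so it deletes. /u/ is a high vowel flanked by voiceless consonants /h/ and /h/, so it deletes. → [virsxtahh].
/pafemapetikaktute/: /i/ is a high vowel flanked by voiceless consonants /t/ and /k/, so it deletes. /u/ is a high vowel flanked by voiceless consonants /t/ and /t/, so it deletes. → [pafemapetkaktte].
/momelaniazizovu/: the rule's environment is not met; surfaces unchanged as [momelaniazizovu].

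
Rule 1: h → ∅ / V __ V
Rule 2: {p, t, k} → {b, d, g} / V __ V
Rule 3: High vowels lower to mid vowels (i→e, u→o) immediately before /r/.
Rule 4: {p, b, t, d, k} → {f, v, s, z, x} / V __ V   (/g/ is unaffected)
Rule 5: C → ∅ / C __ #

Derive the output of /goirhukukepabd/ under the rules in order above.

goerhugugevab

Rule 1 (intervocalic h-deletion): no segment meets the environment; /goirhukukepabd/ is unchanged.
Rule 2 (intervocalic voicing): /k/ is a voiceless stop between vowels /u/ and /u/, so it voices to [g]. /k/ is a voiceless stop between vowels /u/ and /e/, so it voices to [g]. /p/ is a voiceless stop between vowels /e/ and /a/, so it voices to [b]. /goirhukukepabd/ → goirhugugebabd.
Rule 3 (pre-rhotic lowering): /i/ is a high vowel immediately before /r/, so it lowers to [e]. /goirhugugebabd/ → goerhugugebabd.
Rule 4 (intervocalic spirantization): /b/ is a stop between vowels /e/ and /a/, so it spirantizes to the fricative [v]. /goerhugugebabd/ → goerhugugevabd.
Rule 5 (final cluster simplification): /d/ is the second consonant of a word-final cluster /bd/, so it deletes. /goerhugugevabd/ → goerhugugevab.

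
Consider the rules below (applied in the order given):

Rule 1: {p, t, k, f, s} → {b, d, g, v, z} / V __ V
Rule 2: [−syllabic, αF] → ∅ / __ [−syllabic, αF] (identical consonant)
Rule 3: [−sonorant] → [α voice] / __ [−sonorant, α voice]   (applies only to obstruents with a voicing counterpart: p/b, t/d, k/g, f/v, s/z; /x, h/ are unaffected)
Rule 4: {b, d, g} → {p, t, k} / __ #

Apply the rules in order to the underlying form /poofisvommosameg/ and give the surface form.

Rule 1 (intervocalic voicing): /f/ is a voiceless obstruent between vowels /o/ and /i/, so it voices to [v]. /s/ is a voiceless obstruent between vowels /o/ and /a/, so it voices to [z]. /poofisvommosameg/ → poovisvommozameg.
Rule 2 (degemination): /mm/ is a geminate; the first /m/ deletes. /poovisvommozameg/ → poovisvomozameg.
Rule 3 (regressive voicing assimilation): /s/ precedes the voiced obstruent /v/, so it voices to [z] by assimilation. /poovisvomozameg/ → poovizvomozameg.
Rule 4 (final devoicing): /g/ is a voiced stop in word-final position, so it devoices to [k]. /poovizvomozameg/ → poovizvomozamek.

poovizvomozamek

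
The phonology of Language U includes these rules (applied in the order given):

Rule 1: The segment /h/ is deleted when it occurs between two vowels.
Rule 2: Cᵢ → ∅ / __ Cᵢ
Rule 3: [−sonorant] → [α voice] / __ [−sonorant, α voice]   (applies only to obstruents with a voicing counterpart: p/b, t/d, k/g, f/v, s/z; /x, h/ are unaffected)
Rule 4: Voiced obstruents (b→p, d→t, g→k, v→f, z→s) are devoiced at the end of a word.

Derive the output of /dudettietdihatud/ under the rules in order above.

Rule 1 (intervocalic h-deletion): /h/ occurs between vowels /i/ and /a/, so it deletes. /dudettietdihatud/ → dudettietdiatud.
Rule 2 (degemination): /tt/ is a geminate; the first /t/ deletes. /dudettietdiatud/ → dudetietdiatud.
Rule 3 (regressive voicing assimilation): /t/ precedes the voiced obstruent /d/, so it voices to [d] by assimilation. /dudetietdiatud/ → dudetieddiatud.
Rule 4 (final devoicing): /d/ is a voiced obstruent in word-final position, so it devoices to [t]. /dudetieddiatud/ → dudetieddiatut.

dudetieddiatut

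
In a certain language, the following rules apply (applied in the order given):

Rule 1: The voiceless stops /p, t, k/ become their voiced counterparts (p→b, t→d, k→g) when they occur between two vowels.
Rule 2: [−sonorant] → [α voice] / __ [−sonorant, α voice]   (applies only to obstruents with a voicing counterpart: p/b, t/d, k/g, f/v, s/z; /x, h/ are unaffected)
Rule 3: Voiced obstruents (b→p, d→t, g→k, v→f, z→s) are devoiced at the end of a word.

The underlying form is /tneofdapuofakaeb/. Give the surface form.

Rule 1 (intervocalic voicing): /p/ is a voiceless stop between vowels /a/ and /u/, so it voices to [b]. /k/ is a voiceless stop between vowels /a/ and /a/, so it voices to [g]. /tneofdapuofakaeb/ → tneofdabuofagaeb.
Rule 2 (regressive voicing assimilation): /f/ precedes the voiced obstruent /d/, so it voices to [v] by assimilation. /tneofdabuofagaeb/ → tneovdabuofagaeb.
Rule 3 (final devoicing): /b/ is a voiced obstruent in word-final position, so it devoices to [p]. /tneovdabuofagaeb/ → tneovdabuofagaep.

tneovdabuofagaep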